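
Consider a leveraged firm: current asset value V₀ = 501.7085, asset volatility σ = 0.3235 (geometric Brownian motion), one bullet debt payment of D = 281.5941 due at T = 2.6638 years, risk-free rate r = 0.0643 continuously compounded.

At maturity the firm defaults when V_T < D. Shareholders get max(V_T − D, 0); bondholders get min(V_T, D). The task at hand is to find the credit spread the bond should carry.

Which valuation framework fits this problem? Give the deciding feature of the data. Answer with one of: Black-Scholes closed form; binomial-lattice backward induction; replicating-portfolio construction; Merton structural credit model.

Key observation: the asked-for credit quantity lives on the firm's capital structure — asset value, asset volatility, debt face 281.5941 — which is the structural model's domain.

framework: Merton structural credit model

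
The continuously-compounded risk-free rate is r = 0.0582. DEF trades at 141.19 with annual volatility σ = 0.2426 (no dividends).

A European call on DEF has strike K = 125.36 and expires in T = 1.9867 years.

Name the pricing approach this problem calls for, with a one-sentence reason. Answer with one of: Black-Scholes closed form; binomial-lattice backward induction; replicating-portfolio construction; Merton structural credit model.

framework: Black-Scholes closed form

Key observation: with DEF following a GBM at constant σ and r, the European call struck at 125.36 prices in closed form — nothing here needs a stepwise model or a balance sheet.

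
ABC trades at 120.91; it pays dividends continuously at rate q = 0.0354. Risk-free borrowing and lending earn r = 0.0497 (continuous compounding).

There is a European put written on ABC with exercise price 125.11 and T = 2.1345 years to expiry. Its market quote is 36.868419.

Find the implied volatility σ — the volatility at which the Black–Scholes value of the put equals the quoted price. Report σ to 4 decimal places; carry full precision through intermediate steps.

sigma = 0.5767

At σ = 0.5767 the Black–Scholes value reproduces the quote:
σ√T = 0.5767·√2.1345 = 0.842555
d₁ = (ln(S/K) + (r−q+σ²/2)T) / (σ√T) = (ln(120.91/125.11) + (0.0497−0.0354+0.5767²/2)·2.1345) / 0.842555 = (-0.034147 + 0.385472) / 0.842555 = 0.416977
d₂ = d₁ − σ√T = 0.416977 − 0.842555 = -0.425578
e^{−rT} = 0.899349
e^{−qT} = 0.927223
N(−d₁) = 0.338348,  N(−d₂) = 0.664792
V = K·e^{−rT}·N(−d₂) − S·e^{−qT}·N(−d₁) = 74.800761 − 37.932342 = 36.868419 (the quoted price), and the Black–Scholes price is strictly increasing in σ, so σ is unique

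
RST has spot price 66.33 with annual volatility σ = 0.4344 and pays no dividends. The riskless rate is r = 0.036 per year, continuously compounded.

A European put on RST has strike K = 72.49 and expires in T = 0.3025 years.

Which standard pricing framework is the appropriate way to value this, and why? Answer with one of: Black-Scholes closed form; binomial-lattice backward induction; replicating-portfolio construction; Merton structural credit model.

Key observation: with RST following a GBM at constant σ and r, the European put struck at 72.49 prices in closed form — nothing here needs a stepwise model or a balance sheet.

framework: Black-Scholes closed form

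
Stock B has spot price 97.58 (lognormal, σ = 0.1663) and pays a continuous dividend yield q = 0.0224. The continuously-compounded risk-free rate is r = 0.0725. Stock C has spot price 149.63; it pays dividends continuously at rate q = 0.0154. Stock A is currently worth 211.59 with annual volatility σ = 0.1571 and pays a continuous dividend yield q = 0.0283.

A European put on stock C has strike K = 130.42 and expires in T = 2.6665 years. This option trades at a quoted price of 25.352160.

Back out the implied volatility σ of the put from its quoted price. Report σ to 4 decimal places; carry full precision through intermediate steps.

sigma = 0.5186

At σ = 0.5186 the Black–Scholes value reproduces the quote:
σ√T = 0.5186·√2.6665 = 0.846844
d₁ = (ln(S/K) + (r−q+σ²/2)T) / (σ√T) = (ln(149.63/130.42) + (0.0725−0.0154+0.5186²/2)·2.6665) / 0.846844 = (0.137406 + 0.510829) / 0.846844 = 0.765472
d₂ = d₁ − σ√T = 0.765472 − 0.846844 = -0.081372
e^{−rT} = 0.824217
e^{−qT} = 0.959768
N(−d₁) = 0.221995,  N(−d₂) = 0.532427
V = K·e^{−rT}·N(−d₂) − S·e^{−qT}·N(−d₁) = 57.232921 − 31.880761 = 25.352160 (the observed quote) — the price is monotone increasing in volatility, hence this σ is the only solution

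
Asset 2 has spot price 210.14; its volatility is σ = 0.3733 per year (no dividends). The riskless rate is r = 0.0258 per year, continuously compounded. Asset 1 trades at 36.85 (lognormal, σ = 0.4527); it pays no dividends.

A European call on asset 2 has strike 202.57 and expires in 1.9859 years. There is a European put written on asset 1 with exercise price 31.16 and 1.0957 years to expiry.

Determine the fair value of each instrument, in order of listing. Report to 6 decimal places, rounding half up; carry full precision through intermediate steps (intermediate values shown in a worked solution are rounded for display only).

[asset 2 call K=202.57]
σ√T = 0.3733·√1.9859 = 0.526062
d₁ = (ln(S/K) + (r+σ²/2)T) / (σ√T) = (ln(210.14/202.57) + (0.0258+0.3733²/2)·1.9859) / 0.526062 = (0.036688 + 0.189607) / 0.526062 = 0.430168
d₂ = d₁ − σ√T = 0.430168 − 0.526062 = -0.095893
e^{−rT} = 0.950054
N(d₁) = 0.666463,  N(d₂) = 0.461803
price = S·N(d₁) − K·e^{−rT}·N(d₂) = 140.050628 − 88.875073 = 51.175555
[asset 1 put K=31.16]
σ√T = 0.4527·√1.0957 = 0.473867
d₁ = (ln(S/K) + (r+σ²/2)T) / (σ√T) = (ln(36.85/31.16) + (0.0258+0.4527²/2)·1.0957) / 0.473867 = (0.167720 + 0.140544) / 0.473867 = 0.650529
d₂ = d₁ − σ√T = 0.650529 − 0.473867 = 0.176663
e^{−rT} = 0.972127
N(−d₁) = 0.257675,  N(−d₂) = 0.429887
price = K·e^{−rT}·N(−d₂) − S·N(−d₁) = 13.021900 − 9.495329 = 3.526571

price(asset 2 call K=202.57) = 51.175555
price(asset 1 put K=31.16) = 3.526571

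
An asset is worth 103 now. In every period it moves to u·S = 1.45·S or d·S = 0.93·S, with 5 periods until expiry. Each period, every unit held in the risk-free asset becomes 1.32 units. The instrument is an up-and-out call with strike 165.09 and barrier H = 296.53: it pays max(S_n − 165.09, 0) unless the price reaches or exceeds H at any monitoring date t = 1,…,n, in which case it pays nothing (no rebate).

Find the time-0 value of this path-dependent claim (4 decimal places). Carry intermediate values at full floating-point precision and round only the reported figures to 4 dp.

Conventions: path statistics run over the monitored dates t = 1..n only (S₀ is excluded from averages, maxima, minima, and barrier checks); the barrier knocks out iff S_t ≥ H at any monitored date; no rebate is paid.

price = 6.5058

With p* = (R−d)/(u−d) = 0.7500, sum probability × payoff across the paths and divide by R^5.
Enumerate all 2^5 = 32 price paths (U = up ×1.45, D = down ×0.93); each path with k up-moves has probability p*^k·(1−p*)^(5−k).
DDDDD: M=95.7900, payoff=0.0000, prob=0.000977
UDDDD: M=149.3500, payoff=0.0000, prob=0.002930
DUDDD: M=138.8955, payoff=0.0000, prob=0.002930
UUDDD: M=216.5575, payoff=9.0995, prob=0.008789
DDUDD: M=129.1728, payoff=0.0000, prob=0.002930
UDUDD: M=201.3985, payoff=9.0995, prob=0.008789
DUUDD: M=201.3985, payoff=9.0995, prob=0.008789
UUUDD: M=314.0084, payoff=0.0000, prob=0.026367
DDDUD: M=120.1307, payoff=0.0000, prob=0.002930
UDDUD: M=187.3006, payoff=9.0995, prob=0.008789
DUDUD: M=187.3006, payoff=9.0995, prob=0.008789
UUDUD: M=292.0278, payoff=106.4958, prob=0.026367
DDUUD: M=187.3006, payoff=9.0995, prob=0.008789
UDUUD: M=292.0278, payoff=106.4958, prob=0.026367
DUUUD: M=292.0278, payoff=106.4958, prob=0.026367
UUUUD: M=455.3121, payoff=0.0000, prob=0.079102
DDDDU: M=111.7216, payoff=0.0000, prob=0.002930
UDDDU: M=174.1895, payoff=9.0995, prob=0.008789
DUDDU: M=174.1895, payoff=9.0995, prob=0.008789
UUDDU: M=271.5858, payoff=106.4958, prob=0.026367
DDUDU: M=174.1895, payoff=9.0995, prob=0.008789
UDUDU: M=271.5858, payoff=106.4958, prob=0.026367
DUUDU: M=271.5858, payoff=106.4958, prob=0.026367
UUUDU: M=423.4403, payoff=0.0000, prob=0.079102
DDDUU: M=174.1895, payoff=9.0995, prob=0.008789
UDDUU: M=271.5858, payoff=106.4958, prob=0.026367
DUDUU: M=271.5858, payoff=106.4958, prob=0.026367
UUDUU: M=423.4403, payoff=0.0000, prob=0.079102
DDUUU: M=271.5858, payoff=106.4958, prob=0.026367
UDUUU: M=423.4403, payoff=0.0000, prob=0.079102
DUUUU: M=423.4403, payoff=0.0000, prob=0.079102
UUUUU: M=660.2026, payoff=0.0000, prob=0.237305
Price = Σ prob·payoff / R^5 = 26.071727 / 4.007464 = 6.5058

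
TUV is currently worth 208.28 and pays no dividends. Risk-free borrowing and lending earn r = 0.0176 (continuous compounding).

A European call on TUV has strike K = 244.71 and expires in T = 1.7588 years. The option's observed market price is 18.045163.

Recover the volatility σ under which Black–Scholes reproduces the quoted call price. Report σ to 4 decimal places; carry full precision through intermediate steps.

sigma = 0.2592

At σ = 0.2592 the Black–Scholes value reproduces the quote:
σ√T = 0.2592·√1.7588 = 0.343750
d₁ = (ln(S/K) + (r+σ²/2)T) / (σ√T) = (ln(208.28/244.71) + (0.0176+0.2592²/2)·1.7588) / 0.343750 = (-0.161191 + 0.090037) / 0.343750 = -0.206992
d₂ = d₁ − σ√T = -0.206992 − 0.343750 = -0.550742
e^{−rT} = 0.969519
N(d₁) = 0.418008,  N(d₂) = 0.290905
V = S·N(d₁) − K·e^{−rT}·N(d₂) = 87.062748 − 69.017585 = 18.045163 (equal to the quote); since ∂V/∂σ > 0 for all σ, the implied volatility is unique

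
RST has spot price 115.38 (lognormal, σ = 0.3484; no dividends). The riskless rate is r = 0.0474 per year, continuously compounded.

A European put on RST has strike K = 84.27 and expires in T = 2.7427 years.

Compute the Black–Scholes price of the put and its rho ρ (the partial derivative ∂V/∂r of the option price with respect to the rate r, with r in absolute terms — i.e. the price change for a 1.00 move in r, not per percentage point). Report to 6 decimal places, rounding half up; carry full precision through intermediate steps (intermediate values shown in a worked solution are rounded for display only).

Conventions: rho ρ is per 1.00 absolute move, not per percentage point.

σ√T = 0.3484·√2.7427 = 0.576989
d₁ = (ln(S/K) + (r+σ²/2)T) / (σ√T) = (ln(115.38/84.27) + (0.0474+0.3484²/2)·2.7427) / 0.576989 = (0.314205 + 0.296462) / 0.576989 = 1.058369
d₂ = d₁ − σ√T = 1.058369 − 0.576989 = 0.481381
e^{−rT} = 0.878092
N(−d₁) = 0.144944,  N(−d₂) = 0.315123
Put price V = K·e^{−rT}·N(−d₂) − S·N(−d₁) = 23.318099 − 16.723590 = 6.594509
ρ = −K·T·e^{−rT}·N(−d₂) = -63.954551

price = 6.594509
ρ = -63.954551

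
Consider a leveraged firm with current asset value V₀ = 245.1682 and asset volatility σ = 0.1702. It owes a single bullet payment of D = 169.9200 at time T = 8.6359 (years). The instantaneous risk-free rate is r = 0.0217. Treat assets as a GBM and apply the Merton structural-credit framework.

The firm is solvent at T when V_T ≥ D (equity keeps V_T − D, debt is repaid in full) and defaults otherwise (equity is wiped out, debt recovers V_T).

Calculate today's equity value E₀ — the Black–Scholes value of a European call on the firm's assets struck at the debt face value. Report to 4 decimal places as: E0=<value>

E0=110.4403

With assets at 245.1682 and a single debt payment of 169.9200 at 8.6359 years:
d₁ = [ln(V₀/D) + (r + σ²/2)T] / (σ√T)
   = [ln(245.1682/169.9200) + (0.0217 + 0.5·0.1702²)·8.6359] / (0.1702·√8.6359)
   = [0.366617 + 0.312482] / 0.500165 = 1.357748
d₂ = d₁ − σ√T = 1.357748 − 0.500165 = 0.857583
N(d₁) = 0.912728,  N(d₂) = 0.804439,  e^(−rT) = 0.829113
E₀ = V₀·N(d₁) − D·e^(−rT)·N(d₂)
   = 245.1682·0.912728 − 169.9200·0.829113·0.804439 = 110.440319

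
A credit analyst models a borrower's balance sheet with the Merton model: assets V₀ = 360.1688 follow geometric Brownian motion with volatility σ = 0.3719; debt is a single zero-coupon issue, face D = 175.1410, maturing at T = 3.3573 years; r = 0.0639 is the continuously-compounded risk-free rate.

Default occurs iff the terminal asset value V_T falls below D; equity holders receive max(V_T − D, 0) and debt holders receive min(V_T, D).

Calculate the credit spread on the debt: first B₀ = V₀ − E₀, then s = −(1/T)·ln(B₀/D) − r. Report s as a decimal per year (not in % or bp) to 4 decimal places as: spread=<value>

Apply the equity-as-call identities (strike 175.1410, horizon 3.3573 years):
d₁ = [ln(V₀/D) + (r + σ²/2)T] / (σ√T)
   = [ln(360.1688/175.1410) + (0.0639 + 0.5·0.3719²)·3.3573] / (0.3719·√3.3573)
   = [0.720981 + 0.446705] / 0.681430 = 1.713582
d₂ = d₁ − σ√T = 1.713582 − 0.681430 = 1.032152
N(d₁) = 0.956697,  N(d₂) = 0.849000,  e^(−rT) = 0.806919
E₀ = V₀·N(d₁) − D·e^(−rT)·N(d₂)
   = 360.1688·0.956697 − 175.1410·0.806919·0.849000 = 224.587914
B₀ = V₀ − E₀ = 360.1688 − 224.587914 = 135.580886
spread = −(1/T)·ln(B₀/D) − r = −(1/3.3573)·ln(135.580886/175.1410) − 0.0639 = 0.01235859

spread=0.0124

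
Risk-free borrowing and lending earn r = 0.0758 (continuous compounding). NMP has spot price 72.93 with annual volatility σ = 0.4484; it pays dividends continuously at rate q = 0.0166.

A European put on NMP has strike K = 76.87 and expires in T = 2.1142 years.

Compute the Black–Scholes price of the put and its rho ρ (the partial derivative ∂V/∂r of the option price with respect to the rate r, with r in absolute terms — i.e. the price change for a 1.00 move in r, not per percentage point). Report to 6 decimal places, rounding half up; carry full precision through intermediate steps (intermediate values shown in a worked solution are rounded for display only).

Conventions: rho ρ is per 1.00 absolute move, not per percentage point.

price = 15.006225
ρ = -80.996698

σ√T = 0.4484·√2.1142 = 0.651987
d₁ = (ln(S/K) + (r−q+σ²/2)T) / (σ√T) = (ln(72.93/76.87) + (0.0758−0.0166+0.4484²/2)·2.1142) / 0.651987 = (-0.052616 + 0.337704) / 0.651987 = 0.437261
d₂ = d₁ − σ√T = 0.437261 − 0.651987 = -0.214726
e^{−rT} = 0.851925
e^{−qT} = 0.965513
N(−d₁) = 0.330961,  N(−d₂) = 0.585009
Put price V = K·e^{−rT}·N(−d₂) − S·e^{−qT}·N(−d₁) = 38.310802 − 23.304577 = 15.006225
ρ = −K·T·e^{−rT}·N(−d₂) = -80.996698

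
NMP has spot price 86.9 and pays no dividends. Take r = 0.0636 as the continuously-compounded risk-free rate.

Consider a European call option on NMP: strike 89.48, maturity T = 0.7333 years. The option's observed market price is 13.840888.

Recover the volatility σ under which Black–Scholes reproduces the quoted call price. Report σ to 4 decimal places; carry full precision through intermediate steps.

sigma = 0.4471

At σ = 0.4471 the Black–Scholes value reproduces the quote:
σ√T = 0.4471·√0.7333 = 0.382865
d₁ = (ln(S/K) + (r+σ²/2)T) / (σ√T) = (ln(86.9/89.48) + (0.0636+0.4471²/2)·0.7333) / 0.382865 = (-0.029257 + 0.119931) / 0.382865 = 0.236829
d₂ = d₁ − σ√T = 0.236829 − 0.382865 = -0.146036
e^{−rT} = 0.954433
N(d₁) = 0.593605,  N(d₂) = 0.441947
V = S·N(d₁) − K·e^{−rT}·N(d₂) = 51.584300 − 37.743412 = 13.840888 (matching the quote); vega is positive throughout, so no other σ reproduces this price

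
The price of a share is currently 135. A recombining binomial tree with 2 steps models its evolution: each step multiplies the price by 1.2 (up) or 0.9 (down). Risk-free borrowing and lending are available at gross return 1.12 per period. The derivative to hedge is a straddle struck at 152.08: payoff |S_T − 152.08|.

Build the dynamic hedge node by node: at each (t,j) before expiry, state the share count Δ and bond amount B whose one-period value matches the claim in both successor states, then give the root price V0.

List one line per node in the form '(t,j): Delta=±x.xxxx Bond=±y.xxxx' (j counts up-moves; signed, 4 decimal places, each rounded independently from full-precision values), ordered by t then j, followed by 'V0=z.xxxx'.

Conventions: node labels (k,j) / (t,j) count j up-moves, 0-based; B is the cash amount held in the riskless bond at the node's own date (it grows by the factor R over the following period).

Arbitrage-free pricing uses the up-move probability p* = (R−d)/(u−d) = 0.7333, discounting each step at R = 1.12.
Terminal payoffs: V(2,0)=42.7300, V(2,1)=6.2800, V(2,2)=42.3200
Node (1,0) S=121.5000: V=(p*·6.2800+(1−p*)·42.7300)/1.12=14.2857; Δ=(6.2800−42.7300)/(145.8000−109.3500)=-1.0000; B=V−Δ·S=135.7857
Node (1,1) S=162.0000: V=(p*·42.3200+(1−p*)·6.2800)/1.12=29.2048; Δ=(42.3200−6.2800)/(194.4000−145.8000)=0.7416; B=V−Δ·S=-90.9286
Node (0,0) S=135.0000: V=(p*·29.2048+(1−p*)·14.2857)/1.12=22.5235; Δ=(29.2048−14.2857)/(162.0000−121.5000)=0.3684; B=V−Δ·S=-27.2066
As a check, the time-0 holding Δ(0,0)·S0 + B(0,0) comes to 22.5235 — exactly V0.

(0,0): Delta=0.3684 Bond=-27.2066
(1,0): Delta=-1.0000 Bond=135.7857
(1,1): Delta=0.7416 Bond=-90.9286
V0=22.5235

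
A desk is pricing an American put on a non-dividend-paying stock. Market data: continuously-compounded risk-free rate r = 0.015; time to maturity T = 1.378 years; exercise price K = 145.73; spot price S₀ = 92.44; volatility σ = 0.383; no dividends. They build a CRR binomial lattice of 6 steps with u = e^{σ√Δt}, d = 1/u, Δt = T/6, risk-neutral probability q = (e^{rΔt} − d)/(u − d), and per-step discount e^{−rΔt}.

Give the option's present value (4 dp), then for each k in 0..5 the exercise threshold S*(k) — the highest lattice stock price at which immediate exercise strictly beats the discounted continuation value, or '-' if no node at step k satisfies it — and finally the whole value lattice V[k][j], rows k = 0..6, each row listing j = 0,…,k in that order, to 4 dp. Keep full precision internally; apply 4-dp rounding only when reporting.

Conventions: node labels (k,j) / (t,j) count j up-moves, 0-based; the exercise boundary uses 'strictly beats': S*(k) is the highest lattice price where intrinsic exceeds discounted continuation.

Δt=0.22967  u=1.20147  d=0.83231  q=0.46359  discount=0.99656
step 6 (expiry): payoffs max(K−S,0) = 114.9989 101.3685 81.6927 53.2900 12.2897 0.0000 0.0000
step 5: (k=5,j=0): S=36.9226, K−S=108.8074, hold=108.3062 ⇒ V=108.8074 exercise | (k=5,j=1): S=53.2990, K−S=92.4310, hold=91.9298 ⇒ V=92.4310 exercise | (k=5,j=2): S=76.9390, K−S=68.7910, hold=68.2898 ⇒ V=68.7910 exercise | (k=5,j=3): S=111.0640, K−S=34.6660, hold=34.1648 ⇒ V=34.6660 exercise | (k=5,j=4): S=160.3247, K−S=0.0000, hold=6.5697 ⇒ V=6.5697 continue | (k=5,j=5): S=231.4342, K−S=0.0000, hold=0.0000 ⇒ V=0.0000 continue  boundary S*=111.0640
step 4: (k=4,j=0): S=44.3615, K−S=101.3685, hold=100.8674 ⇒ V=101.3685 exercise | (k=4,j=1): S=64.0373, K−S=81.6927, hold=81.1915 ⇒ V=81.6927 exercise | (k=4,j=2): S=92.4400, K−S=53.2900, hold=52.7888 ⇒ V=53.2900 exercise | (k=4,j=3): S=133.4403, K−S=12.2897, hold=21.5664 ⇒ V=21.5664 continue | (k=4,j=4): S=192.6256, K−S=0.0000, hold=3.5119 ⇒ V=3.5119 continue  boundary S*=92.4400
step 3: (k=3,j=0): S=53.2990, K−S=92.4310, hold=91.9298 ⇒ V=92.4310 exercise | (k=3,j=1): S=76.9390, K−S=68.7910, hold=68.2898 ⇒ V=68.7910 exercise | (k=3,j=2): S=111.0640, K−S=34.6660, hold=38.4506 ⇒ V=38.4506 continue | (k=3,j=3): S=160.3247, K−S=0.0000, hold=13.1511 ⇒ V=13.1511 continue  boundary S*=76.9390
step 2: (k=2,j=0): S=64.0373, K−S=81.6927, hold=81.1915 ⇒ V=81.6927 exercise | (k=2,j=1): S=92.4400, K−S=53.2900, hold=54.5373 ⇒ V=54.5373 continue | (k=2,j=2): S=133.4403, K−S=12.2897, hold=26.6301 ⇒ V=26.6301 continue  boundary S*=64.0373
step 1: (k=1,j=0): S=76.9390, K−S=68.7910, hold=68.8661 ⇒ V=68.8661 continue | (k=1,j=1): S=111.0640, K−S=34.6660, hold=41.4567 ⇒ V=41.4567 continue  boundary S*=-
step 0: (k=0,j=0): S=92.4400, K−S=53.2900, hold=55.9663 ⇒ V=55.9663 continue  boundary S*=-

price = 55.9663
boundary = - - 64.0373 76.9390 92.4400 111.0640
tree:
55.9663
68.8661 41.4567
81.6927 54.5373 26.6301
92.4310 68.7910 38.4506 13.1511
101.3685 81.6927 53.2900 21.5664 3.5119
108.8074 92.4310 68.7910 34.6660 6.5697 0.0000
114.9989 101.3685 81.6927 53.2900 12.2897 0.0000 0.0000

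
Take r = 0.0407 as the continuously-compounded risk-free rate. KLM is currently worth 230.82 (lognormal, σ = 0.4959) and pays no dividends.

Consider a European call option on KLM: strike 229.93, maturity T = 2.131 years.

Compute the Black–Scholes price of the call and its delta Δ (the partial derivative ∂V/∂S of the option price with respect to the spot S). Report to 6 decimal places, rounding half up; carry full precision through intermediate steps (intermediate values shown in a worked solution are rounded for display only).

σ√T = 0.4959·√2.131 = 0.723912
d₁ = (ln(S/K) + (r+σ²/2)T) / (σ√T) = (ln(230.82/229.93) + (0.0407+0.4959²/2)·2.131) / 0.723912 = (0.003863 + 0.348756) / 0.723912 = 0.487102
d₂ = d₁ − σ√T = 0.487102 − 0.723912 = -0.236810
e^{−rT} = 0.916923
N(d₁) = 0.686907,  N(d₂) = 0.406402
Call price V = S·N(d₁) − K·e^{−rT}·N(d₂) = 158.551902 − 85.681017 = 72.870885
Δ = N(d₁) = 0.686907

price = 72.870885
Δ = 0.686907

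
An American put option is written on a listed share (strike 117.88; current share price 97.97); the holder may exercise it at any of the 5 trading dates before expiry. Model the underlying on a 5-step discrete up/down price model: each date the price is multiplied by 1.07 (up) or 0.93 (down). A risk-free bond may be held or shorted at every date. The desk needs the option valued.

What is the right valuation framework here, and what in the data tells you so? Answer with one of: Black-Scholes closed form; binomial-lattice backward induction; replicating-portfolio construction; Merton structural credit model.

framework: binomial-lattice backward induction

Key observation: the defining feature is the embedded early-exercise option across 5 discrete dates on the spot-97.97 tree; pricing the strike-117.88 put means working backward with an exercise test at every node.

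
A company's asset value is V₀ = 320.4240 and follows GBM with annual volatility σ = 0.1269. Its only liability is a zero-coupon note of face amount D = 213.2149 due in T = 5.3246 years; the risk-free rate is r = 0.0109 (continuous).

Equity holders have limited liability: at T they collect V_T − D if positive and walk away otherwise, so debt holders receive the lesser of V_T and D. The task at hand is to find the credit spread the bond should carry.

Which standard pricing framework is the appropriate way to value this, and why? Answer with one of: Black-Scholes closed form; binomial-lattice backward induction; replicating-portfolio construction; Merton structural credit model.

framework: Merton structural credit model

Key observation: the data describe a firm's assets (V₀ = 320.4240, GBM) and a single zero-coupon debt of face 213.2149, so credit quantities follow from equity-as-call in the structural model.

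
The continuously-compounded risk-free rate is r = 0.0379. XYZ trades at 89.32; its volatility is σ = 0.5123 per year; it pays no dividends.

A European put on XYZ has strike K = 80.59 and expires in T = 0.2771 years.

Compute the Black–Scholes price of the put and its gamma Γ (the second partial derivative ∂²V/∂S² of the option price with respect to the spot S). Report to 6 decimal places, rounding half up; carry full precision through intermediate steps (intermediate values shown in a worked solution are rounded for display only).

σ√T = 0.5123·√0.2771 = 0.269676
d₁ = (ln(S/K) + (r+σ²/2)T) / (σ√T) = (ln(89.32/80.59) + (0.0379+0.5123²/2)·0.2771) / 0.269676 = (0.102851 + 0.046865) / 0.269676 = 0.555168
d₂ = d₁ − σ√T = 0.555168 − 0.269676 = 0.285492
e^{−rT} = 0.989553
N(−d₁) = 0.289390,  N(−d₂) = 0.387634
Put price V = K·e^{−rT}·N(−d₂) − S·N(−d₁) = 30.913040 − 25.848307 = 5.064733
φ(d₁) = (1/√(2π))·e^{−d₁²/2} = 0.341966
Γ = φ(d₁) / (S·σ·√T) = 0.014197

price = 5.064733
Γ = 0.014197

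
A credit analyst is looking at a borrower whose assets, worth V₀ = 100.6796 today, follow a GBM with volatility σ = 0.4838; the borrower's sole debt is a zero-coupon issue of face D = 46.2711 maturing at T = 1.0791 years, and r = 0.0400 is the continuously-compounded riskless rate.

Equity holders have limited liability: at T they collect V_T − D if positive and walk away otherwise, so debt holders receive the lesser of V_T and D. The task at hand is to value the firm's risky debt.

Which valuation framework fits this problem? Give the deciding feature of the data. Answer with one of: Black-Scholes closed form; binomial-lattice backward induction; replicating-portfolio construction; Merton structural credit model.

Key observation: a levered firm with one bullet debt due at 1.0791 years is the canonical structural-credit setup: equity is a call on the firm's assets struck at the face value.

framework: Merton structural credit model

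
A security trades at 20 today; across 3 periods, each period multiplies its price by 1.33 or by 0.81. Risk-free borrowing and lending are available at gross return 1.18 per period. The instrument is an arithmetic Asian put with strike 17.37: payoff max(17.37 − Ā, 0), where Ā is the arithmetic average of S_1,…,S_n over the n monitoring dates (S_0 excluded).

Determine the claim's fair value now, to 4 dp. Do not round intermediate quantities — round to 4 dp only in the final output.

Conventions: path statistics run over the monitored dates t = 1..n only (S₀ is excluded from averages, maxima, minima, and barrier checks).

price = 0.1233

Under the martingale measure an up-move has probability p* = 0.7115; value the claim as the probability-weighted average of per-path payoffs, discounted 3 periods at R = 1.18.
Enumerate all 2^3 = 8 price paths (U = up ×1.33, D = down ×0.81); each path with k up-moves has probability p*^k·(1−p*)^(3−k).
DDD: Ā=13.3169, payoff=4.0531, prob=0.024003
UDD: Ā=21.8661, payoff=0.0000, prob=0.059207
DUD: Ā=18.3994, payoff=0.0000, prob=0.059207
UUD: Ā=30.2114, payoff=0.0000, prob=0.146044
DDU: Ā=15.5914, payoff=1.7786, prob=0.059207
UDU: Ā=25.6007, payoff=0.0000, prob=0.146044
DUU: Ā=22.1341, payoff=0.0000, prob=0.146044
UUU: Ā=36.3436, payoff=0.0000, prob=0.360243
Price = Σ prob·payoff / R^3 = 0.202590 / 1.643032 = 0.1233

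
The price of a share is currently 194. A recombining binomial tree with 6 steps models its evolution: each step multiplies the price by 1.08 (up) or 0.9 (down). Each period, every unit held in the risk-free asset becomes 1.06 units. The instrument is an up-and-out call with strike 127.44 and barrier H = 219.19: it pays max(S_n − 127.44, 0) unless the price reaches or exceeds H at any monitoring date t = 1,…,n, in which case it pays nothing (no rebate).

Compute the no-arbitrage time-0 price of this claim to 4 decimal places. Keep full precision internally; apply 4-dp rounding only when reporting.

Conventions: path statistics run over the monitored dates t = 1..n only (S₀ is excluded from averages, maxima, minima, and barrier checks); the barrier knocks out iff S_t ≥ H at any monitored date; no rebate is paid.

price = 2.8530

Set p* = 0.8889 (from d < R < u); the path-dependent value is the discounted p*-expectation over all price paths.
Enumerate all 2^6 = 64 price paths (U = up ×1.08, D = down ×0.9); each path with k up-moves has probability p*^k·(1−p*)^(6−k).
DDDDDD: M=174.6000, payoff=0.0000, prob=0.000002
UDDDDD: M=209.5200, payoff=0.0000, prob=0.000015
DUDDDD: M=188.5680, payoff=0.0000, prob=0.000015
UUDDDD: M=226.2816, payoff=0.0000, prob=0.000120
DDUDDD: M=174.6000, payoff=0.0000, prob=0.000015
UDUDDD: M=209.5200, payoff=21.0234, prob=0.000120
DUUDDD: M=203.6534, payoff=21.0234, prob=0.000120
UUUDDD: M=244.3841, payoff=0.0000, prob=0.000963
DDDUDD: M=174.6000, payoff=0.0000, prob=0.000015
UDDUDD: M=209.5200, payoff=21.0234, prob=0.000120
DUDUDD: M=188.5680, payoff=21.0234, prob=0.000120
UUDUDD: M=226.2816, payoff=0.0000, prob=0.000963
DDUUDD: M=183.2881, payoff=21.0234, prob=0.000120
UDUUDD: M=219.9457, payoff=0.0000, prob=0.000963
DUUUDD: M=219.9457, payoff=0.0000, prob=0.000963
UUUUDD: M=263.9349, payoff=0.0000, prob=0.007707
DDDDUD: M=174.6000, payoff=0.0000, prob=0.000015
UDDDUD: M=209.5200, payoff=21.0234, prob=0.000120
DUDDUD: M=188.5680, payoff=21.0234, prob=0.000120
UUDDUD: M=226.2816, payoff=0.0000, prob=0.000963
DDUDUD: M=174.6000, payoff=21.0234, prob=0.000120
UDUDUD: M=209.5200, payoff=50.7160, prob=0.000963
DUUDUD: M=203.6534, payoff=50.7160, prob=0.000963
UUUDUD: M=244.3841, payoff=0.0000, prob=0.007707
DDDUUD: M=174.6000, payoff=21.0234, prob=0.000120
UDDUUD: M=209.5200, payoff=50.7160, prob=0.000963
DUDUUD: M=197.9511, payoff=50.7160, prob=0.000963
UUDUUD: M=237.5414, payoff=0.0000, prob=0.007707
DDUUUD: M=197.9511, payoff=50.7160, prob=0.000963
UDUUUD: M=237.5414, payoff=0.0000, prob=0.007707
DUUUUD: M=237.5414, payoff=0.0000, prob=0.007707
UUUUUD: M=285.0496, payoff=0.0000, prob=0.061659
DDDDDU: M=174.6000, payoff=0.0000, prob=0.000015
UDDDDU: M=209.5200, payoff=21.0234, prob=0.000120
DUDDDU: M=188.5680, payoff=21.0234, prob=0.000120
UUDDDU: M=226.2816, payoff=0.0000, prob=0.000963
DDUDDU: M=174.6000, payoff=21.0234, prob=0.000120
UDUDDU: M=209.5200, payoff=50.7160, prob=0.000963
DUUDDU: M=203.6534, payoff=50.7160, prob=0.000963
UUUDDU: M=244.3841, payoff=0.0000, prob=0.007707
DDDUDU: M=174.6000, payoff=21.0234, prob=0.000120
UDDUDU: M=209.5200, payoff=50.7160, prob=0.000963
DUDUDU: M=188.5680, payoff=50.7160, prob=0.000963
UUDUDU: M=226.2816, payoff=0.0000, prob=0.007707
DDUUDU: M=183.2881, payoff=50.7160, prob=0.000963
UDUUDU: M=219.9457, payoff=0.0000, prob=0.007707
DUUUDU: M=219.9457, payoff=0.0000, prob=0.007707
UUUUDU: M=263.9349, payoff=0.0000, prob=0.061659
DDDDUU: M=174.6000, payoff=21.0234, prob=0.000120
UDDDUU: M=209.5200, payoff=50.7160, prob=0.000963
DUDDUU: M=188.5680, payoff=50.7160, prob=0.000963
UUDDUU: M=226.2816, payoff=0.0000, prob=0.007707
DDUDUU: M=178.1560, payoff=50.7160, prob=0.000963
UDUDUU: M=213.7872, payoff=86.3472, prob=0.007707
DUUDUU: M=213.7872, payoff=86.3472, prob=0.007707
UUUDUU: M=256.5447, payoff=0.0000, prob=0.061659
DDDUUU: M=178.1560, payoff=50.7160, prob=0.000963
UDDUUU: M=213.7872, payoff=86.3472, prob=0.007707
DUDUUU: M=213.7872, payoff=86.3472, prob=0.007707
UUDUUU: M=256.5447, payoff=0.0000, prob=0.061659
DDUUUU: M=213.7872, payoff=86.3472, prob=0.007707
UDUUUU: M=256.5447, payoff=0.0000, prob=0.061659
DUUUUU: M=256.5447, payoff=0.0000, prob=0.061659
UUUUUU: M=307.8536, payoff=0.0000, prob=0.493270
Price = Σ prob·payoff / R^6 = 4.047036 / 1.418519 = 2.8530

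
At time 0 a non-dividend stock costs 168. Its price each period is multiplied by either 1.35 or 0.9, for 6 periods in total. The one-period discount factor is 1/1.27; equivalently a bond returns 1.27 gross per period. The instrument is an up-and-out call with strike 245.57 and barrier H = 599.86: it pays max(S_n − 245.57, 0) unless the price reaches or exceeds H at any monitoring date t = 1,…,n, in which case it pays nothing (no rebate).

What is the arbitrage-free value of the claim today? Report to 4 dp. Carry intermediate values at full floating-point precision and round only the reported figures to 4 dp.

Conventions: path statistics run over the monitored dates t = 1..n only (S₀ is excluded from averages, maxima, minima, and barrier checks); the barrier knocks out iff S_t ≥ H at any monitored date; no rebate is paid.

price = 11.4895

No-arbitrage gives p* = (R−d)/(u−d) = 0.8222: enumerate every path, weight its payoff by its p*-probability, and discount by R^6.
Enumerate all 2^6 = 64 price paths (U = up ×1.35, D = down ×0.9); each path with k up-moves has probability p*^k·(1−p*)^(6−k).
DDDDDD: M=151.2000, payoff=0.0000, prob=0.000032
UDDDDD: M=226.8000, payoff=0.0000, prob=0.000146
DUDDDD: M=204.1200, payoff=0.0000, prob=0.000146
UUDDDD: M=306.1800, payoff=0.0000, prob=0.000675
DDUDDD: M=183.7080, payoff=0.0000, prob=0.000146
UDUDDD: M=275.5620, payoff=0.0000, prob=0.000675
DUUDDD: M=275.5620, payoff=0.0000, prob=0.000675
UUUDDD: M=413.3430, payoff=55.7570, prob=0.003123
DDDUDD: M=165.3372, payoff=0.0000, prob=0.000146
UDDUDD: M=248.0058, payoff=0.0000, prob=0.000675
DUDUDD: M=248.0058, payoff=0.0000, prob=0.000675
UUDUDD: M=372.0087, payoff=55.7570, prob=0.003123
DDUUDD: M=248.0058, payoff=0.0000, prob=0.000675
UDUUDD: M=372.0087, payoff=55.7570, prob=0.003123
DUUUDD: M=372.0087, payoff=55.7570, prob=0.003123
UUUUDD: M=558.0131, payoff=206.4206, prob=0.014445
DDDDUD: M=151.2000, payoff=0.0000, prob=0.000146
UDDDUD: M=226.8000, payoff=0.0000, prob=0.000675
DUDDUD: M=223.2052, payoff=0.0000, prob=0.000675
UUDDUD: M=334.8078, payoff=55.7570, prob=0.003123
DDUDUD: M=223.2052, payoff=0.0000, prob=0.000675
UDUDUD: M=334.8078, payoff=55.7570, prob=0.003123
DUUDUD: M=334.8078, payoff=55.7570, prob=0.003123
UUUDUD: M=502.2117, payoff=206.4206, prob=0.014445
DDDUUD: M=223.2052, payoff=0.0000, prob=0.000675
UDDUUD: M=334.8078, payoff=55.7570, prob=0.003123
DUDUUD: M=334.8078, payoff=55.7570, prob=0.003123
UUDUUD: M=502.2117, payoff=206.4206, prob=0.014445
DDUUUD: M=334.8078, payoff=55.7570, prob=0.003123
UDUUUD: M=502.2117, payoff=206.4206, prob=0.014445
DUUUUD: M=502.2117, payoff=206.4206, prob=0.014445
UUUUUD: M=753.3176, payoff=0.0000, prob=0.066807
DDDDDU: M=151.2000, payoff=0.0000, prob=0.000146
UDDDDU: M=226.8000, payoff=0.0000, prob=0.000675
DUDDDU: M=204.1200, payoff=0.0000, prob=0.000675
UUDDDU: M=306.1800, payoff=55.7570, prob=0.003123
DDUDDU: M=200.8847, payoff=0.0000, prob=0.000675
UDUDDU: M=301.3270, payoff=55.7570, prob=0.003123
DUUDDU: M=301.3270, payoff=55.7570, prob=0.003123
UUUDDU: M=451.9906, payoff=206.4206, prob=0.014445
DDDUDU: M=200.8847, payoff=0.0000, prob=0.000675
UDDUDU: M=301.3270, payoff=55.7570, prob=0.003123
DUDUDU: M=301.3270, payoff=55.7570, prob=0.003123
UUDUDU: M=451.9906, payoff=206.4206, prob=0.014445
DDUUDU: M=301.3270, payoff=55.7570, prob=0.003123
UDUUDU: M=451.9906, payoff=206.4206, prob=0.014445
DUUUDU: M=451.9906, payoff=206.4206, prob=0.014445
UUUUDU: M=677.9859, payoff=0.0000, prob=0.066807
DDDDUU: M=200.8847, payoff=0.0000, prob=0.000675
UDDDUU: M=301.3270, payoff=55.7570, prob=0.003123
DUDDUU: M=301.3270, payoff=55.7570, prob=0.003123
UUDDUU: M=451.9906, payoff=206.4206, prob=0.014445
DDUDUU: M=301.3270, payoff=55.7570, prob=0.003123
UDUDUU: M=451.9906, payoff=206.4206, prob=0.014445
DUUDUU: M=451.9906, payoff=206.4206, prob=0.014445
UUUDUU: M=677.9859, payoff=0.0000, prob=0.066807
DDDUUU: M=301.3270, payoff=55.7570, prob=0.003123
UDDUUU: M=451.9906, payoff=206.4206, prob=0.014445
DUDUUU: M=451.9906, payoff=206.4206, prob=0.014445
UUDUUU: M=677.9859, payoff=0.0000, prob=0.066807
DDUUUU: M=451.9906, payoff=206.4206, prob=0.014445
UDUUUU: M=677.9859, payoff=0.0000, prob=0.066807
DUUUUU: M=677.9859, payoff=0.0000, prob=0.066807
UUUUUU: M=1016.9788, payoff=0.0000, prob=0.308983
Price = Σ prob·payoff / R^6 = 48.208394 / 4.195873 = 11.4895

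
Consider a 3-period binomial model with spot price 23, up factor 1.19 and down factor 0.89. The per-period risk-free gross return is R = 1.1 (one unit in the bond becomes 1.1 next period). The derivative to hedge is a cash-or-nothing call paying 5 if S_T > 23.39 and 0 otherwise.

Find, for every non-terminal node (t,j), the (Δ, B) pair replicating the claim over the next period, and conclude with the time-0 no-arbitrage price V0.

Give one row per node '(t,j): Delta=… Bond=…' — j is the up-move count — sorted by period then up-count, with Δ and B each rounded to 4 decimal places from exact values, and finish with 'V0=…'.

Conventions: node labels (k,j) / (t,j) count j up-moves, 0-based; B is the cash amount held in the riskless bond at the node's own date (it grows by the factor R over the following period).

Risk-neutral probability p* = (R−d)/(u−d) = (1.1−0.89)/(1.19−0.89) = 0.7000.
Payoffs at expiry: V(3,0)=0.0000, V(3,1)=0.0000, V(3,2)=5.0000, V(3,3)=5.0000
  t=2,j=0: stock 18.2183 → up 21.6798 (V=0.0000), down 16.2143 (V=0.0000). Price 0.0000; hedge Δ=0.0000, bond B=0.0000.
  t=2,j=1: stock 24.3593 → up 28.9876 (V=5.0000), down 21.6798 (V=0.0000). Price 3.1818; hedge Δ=0.6842, bond B=-13.4848.
  t=2,j=2: stock 32.5703 → up 38.7587 (V=5.0000), down 28.9876 (V=5.0000). Price 4.5455; hedge Δ=0.0000, bond B=4.5455.
  t=1,j=0: stock 20.4700 → up 24.3593 (V=3.1818), down 18.2183 (V=0.0000). Price 2.0248; hedge Δ=0.5181, bond B=-8.5813.
  t=1,j=1: stock 27.3700 → up 32.5703 (V=4.5455), down 24.3593 (V=3.1818). Price 3.7603; hedge Δ=0.1661, bond B=-0.7851.
  t=0,j=0: stock 23.0000 → up 27.3700 (V=3.7603), down 20.4700 (V=2.0248). Price 2.9452; hedge Δ=0.2515, bond B=-2.8400.
Check: Δ(0,0)·S0 + B(0,0) = 2.9452 = V0.

(0,0): Delta=0.2515 Bond=-2.8400
(1,0): Delta=0.5181 Bond=-8.5813
(1,1): Delta=0.1661 Bond=-0.7851
(2,0): Delta=0.0000 Bond=0.0000
(2,1): Delta=0.6842 Bond=-13.4848
(2,2): Delta=0.0000 Bond=4.5455
V0=2.9452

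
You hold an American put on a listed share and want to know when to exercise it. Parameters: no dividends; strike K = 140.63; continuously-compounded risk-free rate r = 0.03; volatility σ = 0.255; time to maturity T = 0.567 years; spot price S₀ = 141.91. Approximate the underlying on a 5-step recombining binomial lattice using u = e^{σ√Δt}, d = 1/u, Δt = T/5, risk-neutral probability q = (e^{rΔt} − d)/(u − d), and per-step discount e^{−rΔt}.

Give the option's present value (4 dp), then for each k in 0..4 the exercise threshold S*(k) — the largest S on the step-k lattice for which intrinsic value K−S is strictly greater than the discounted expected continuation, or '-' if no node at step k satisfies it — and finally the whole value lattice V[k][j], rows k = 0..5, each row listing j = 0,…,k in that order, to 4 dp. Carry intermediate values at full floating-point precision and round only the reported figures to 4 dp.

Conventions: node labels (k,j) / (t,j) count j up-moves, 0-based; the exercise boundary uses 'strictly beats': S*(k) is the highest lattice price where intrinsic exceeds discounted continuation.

price = 9.7208
boundary = - - - 109.6814 119.5161
tree:
9.7208
14.9001 4.5739
21.9971 7.8584 1.2992
30.9486 13.1372 2.5987 0.0000
39.9740 21.1139 5.1980 0.0000 0.0000
48.2567 30.9486 10.3974 0.0000 0.0000 0.0000

Δt=0.11340, u=1.08967, d=0.91771, q=0.49836, disc=e^(-rΔt)=0.99660
k=5 terminal: V=max(K-S,0) → 48.2567 30.9486 10.3974 0.0000 0.0000 0.0000
k=4: j=0 S=100.6560 intr=39.9740 cont=39.4964 V=39.9740[EX]; j=1 S=119.5161 intr=21.1139 cont=20.6363 V=21.1139[EX]; j=2 S=141.9100 intr=0.0000 cont=5.1980 V=5.1980[hold]; j=3 S=168.4999 intr=0.0000 cont=0.0000 V=0.0000[hold]; j=4 S=200.0720 intr=0.0000 cont=0.0000 V=0.0000[hold]  S*(4)=119.5161
k=3: j=0 S=109.6814 intr=30.9486 cont=30.4710 V=30.9486[EX]; j=1 S=130.2326 intr=10.3974 cont=13.1372 V=13.1372[hold]; j=2 S=154.6345 intr=0.0000 cont=2.5987 V=2.5987[hold]; j=3 S=183.6086 intr=0.0000 cont=0.0000 V=0.0000[hold]  S*(3)=109.6814
k=2: j=0 S=119.5161 intr=21.1139 cont=21.9971 V=21.9971[hold]; j=1 S=141.9100 intr=0.0000 cont=7.8584 V=7.8584[hold]; j=2 S=168.4999 intr=0.0000 cont=1.2992 V=1.2992[hold]  S*(2)=-
k=1: j=0 S=130.2326 intr=10.3974 cont=14.9001 V=14.9001[hold]; j=1 S=154.6345 intr=0.0000 cont=4.5739 V=4.5739[hold]  S*(1)=-
k=0: j=0 S=141.9100 intr=0.0000 cont=9.7208 V=9.7208[hold]  S*(0)=-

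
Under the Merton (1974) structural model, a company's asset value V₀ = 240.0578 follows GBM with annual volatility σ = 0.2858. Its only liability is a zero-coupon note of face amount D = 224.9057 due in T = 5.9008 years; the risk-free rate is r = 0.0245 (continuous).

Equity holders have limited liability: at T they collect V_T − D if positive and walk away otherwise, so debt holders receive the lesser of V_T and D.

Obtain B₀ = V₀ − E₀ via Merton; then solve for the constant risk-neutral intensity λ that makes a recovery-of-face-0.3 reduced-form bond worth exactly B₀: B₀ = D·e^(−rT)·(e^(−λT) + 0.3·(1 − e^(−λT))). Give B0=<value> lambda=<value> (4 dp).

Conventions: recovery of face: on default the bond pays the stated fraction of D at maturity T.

With assets at 240.0578 and a single debt payment of 224.9057 at 5.9008 years:
d₁ = [ln(V₀/D) + (r + σ²/2)T] / (σ√T)
   = [ln(240.0578/224.9057) + (0.0245 + 0.5·0.2858²)·5.9008] / (0.2858·√5.9008)
   = [0.065199 + 0.385563] / 0.694253 = 0.649276
d₂ = d₁ − σ√T = 0.649276 − 0.694253 = -0.044977
N(d₁) = 0.741920,  N(d₂) = 0.482063,  e^(−rT) = 0.865395
E₀ = V₀·N(d₁) − D·e^(−rT)·N(d₂)
   = 240.0578·0.741920 − 224.9057·0.865395·0.482063 = 84.278727
B₀ = V₀ − E₀ = 240.0578 − 84.278727 = 155.779073
e^(−λT) = (B₀·e^(rT)/D − 0.3)/(1 − 0.3) = (155.7791·1.155542/224.9057 − 0.3)/0.7 = 0.71482404
λ = −ln(0.71482404)/5.9008 = 0.056894

B0=155.7791 lambda=0.0569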